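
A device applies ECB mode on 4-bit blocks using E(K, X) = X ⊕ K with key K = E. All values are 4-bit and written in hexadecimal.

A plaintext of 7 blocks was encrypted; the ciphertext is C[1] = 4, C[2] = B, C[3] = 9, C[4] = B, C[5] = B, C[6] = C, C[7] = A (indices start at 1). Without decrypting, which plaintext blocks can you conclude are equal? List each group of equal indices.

P[2] = P[4] = P[5]

ECB encrypts each block independently with the same key, so equal ciphertext blocks imply equal plaintext blocks.
C[2] = C[4] = C[5] = B, so P[2] = P[4] = P[5].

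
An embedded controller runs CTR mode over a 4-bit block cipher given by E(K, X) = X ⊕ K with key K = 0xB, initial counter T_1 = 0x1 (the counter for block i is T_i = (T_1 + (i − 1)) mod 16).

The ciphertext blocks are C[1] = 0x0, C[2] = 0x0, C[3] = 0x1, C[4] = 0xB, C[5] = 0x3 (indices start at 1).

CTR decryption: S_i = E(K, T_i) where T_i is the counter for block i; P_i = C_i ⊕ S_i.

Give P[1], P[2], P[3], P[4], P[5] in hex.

P[1]: T = 0x1, S = E(K, T) = 0xA; 0x0 ⊕ 0xA = 0xA.
P[2]: T = 0x2, S = E(K, T) = 0x9; 0x0 ⊕ 0x9 = 0x9.
P[3]: T = 0x3, S = E(K, T) = 0x8; 0x1 ⊕ 0x8 = 0x9.
P[4]: T = 0x4, S = E(K, T) = 0xF; 0xB ⊕ 0xF = 0x4.
P[5]: T = 0x5, S = E(K, T) = 0xE; 0x3 ⊕ 0xE = 0xD.

P[1] = 0xA, P[2] = 0x9, P[3] = 0x9, P[4] = 0x4, P[5] = 0xD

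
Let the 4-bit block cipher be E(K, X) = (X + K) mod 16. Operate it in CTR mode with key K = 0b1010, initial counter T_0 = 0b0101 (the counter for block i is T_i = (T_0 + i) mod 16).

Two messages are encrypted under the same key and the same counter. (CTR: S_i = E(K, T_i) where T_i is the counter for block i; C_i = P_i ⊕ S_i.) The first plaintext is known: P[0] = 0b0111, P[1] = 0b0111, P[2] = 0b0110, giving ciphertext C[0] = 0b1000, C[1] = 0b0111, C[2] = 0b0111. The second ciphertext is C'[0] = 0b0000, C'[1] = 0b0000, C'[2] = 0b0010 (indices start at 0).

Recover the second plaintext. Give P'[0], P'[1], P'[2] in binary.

In CTR with a reused counter, both messages share the same keystream S_i, so C_i ⊕ C'_i = P_i ⊕ P'_i and thus P'_i = P_i ⊕ C_i ⊕ C'_i.
P'[0]: 0b0111 ⊕ 0b1000 ⊕ 0b0000 = 0b1111.
P'[1]: 0b0111 ⊕ 0b0111 ⊕ 0b0000 = 0b0000.
P'[2]: 0b0110 ⊕ 0b0111 ⊕ 0b0010 = 0b0011.

P'[0] = 0b1111, P'[1] = 0b0000, P'[2] = 0b0011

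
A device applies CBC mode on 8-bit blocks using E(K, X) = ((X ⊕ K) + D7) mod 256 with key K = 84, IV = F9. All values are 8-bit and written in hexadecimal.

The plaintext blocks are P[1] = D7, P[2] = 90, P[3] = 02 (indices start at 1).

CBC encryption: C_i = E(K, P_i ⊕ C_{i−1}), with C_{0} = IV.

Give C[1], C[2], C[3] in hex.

C[1]: P[1] ⊕ F9 = 2E; E(K, 2E) = 81.
C[2]: P[2] ⊕ 81 = 11; E(K, 11) = 6C.
C[3]: P[3] ⊕ 6C = 6E; E(K, 6E) = C1.

C[1] = 81, C[2] = 6C, C[3] = C1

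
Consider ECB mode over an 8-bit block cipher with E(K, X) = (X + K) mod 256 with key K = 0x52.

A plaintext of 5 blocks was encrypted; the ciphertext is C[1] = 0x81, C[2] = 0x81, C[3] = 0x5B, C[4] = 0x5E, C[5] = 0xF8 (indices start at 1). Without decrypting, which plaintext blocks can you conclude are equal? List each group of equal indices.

ECB encrypts each block independently with the same key, so equal ciphertext blocks imply equal plaintext blocks.
C[1] = C[2] = 0x81, so P[1] = P[2].

P[1] = P[2]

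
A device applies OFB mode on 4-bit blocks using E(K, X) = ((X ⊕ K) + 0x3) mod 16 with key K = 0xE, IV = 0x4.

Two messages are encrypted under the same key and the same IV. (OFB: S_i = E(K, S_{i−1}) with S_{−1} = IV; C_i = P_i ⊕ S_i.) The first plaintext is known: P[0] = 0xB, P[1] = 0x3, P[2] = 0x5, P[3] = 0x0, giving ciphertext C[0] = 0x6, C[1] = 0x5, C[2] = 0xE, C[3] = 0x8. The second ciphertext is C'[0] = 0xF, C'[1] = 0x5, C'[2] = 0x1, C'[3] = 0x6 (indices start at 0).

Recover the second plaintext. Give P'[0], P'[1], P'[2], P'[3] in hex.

P'[0] = 0x2, P'[1] = 0x3, P'[2] = 0xA, P'[3] = 0xE

In OFB with a reused IV, both messages share the same keystream S_i, so C_i ⊕ C'_i = P_i ⊕ P'_i and thus P'_i = P_i ⊕ C_i ⊕ C'_i.
P'[0]: 0xB ⊕ 0x6 ⊕ 0xF = 0x2.
P'[1]: 0x3 ⊕ 0x5 ⊕ 0x5 = 0x3.
P'[2]: 0x5 ⊕ 0xE ⊕ 0x1 = 0xA.
P'[3]: 0x0 ⊕ 0x8 ⊕ 0x6 = 0xE.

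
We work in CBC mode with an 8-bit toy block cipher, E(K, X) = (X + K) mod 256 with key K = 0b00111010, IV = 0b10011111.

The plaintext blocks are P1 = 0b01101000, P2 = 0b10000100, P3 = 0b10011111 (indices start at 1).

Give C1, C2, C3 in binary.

C1 = 0b00110001, C2 = 0b11101111, C3 = 0b10101010

CBC encryption: C_i = E(K, P_i ⊕ C_{i−1}), with C_{0} = IV.
C1: P1 ⊕ 0b10011111 = 0b11110111; E(K, 0b11110111) = 0b00110001.
C2: P2 ⊕ 0b00110001 = 0b10110101; E(K, 0b10110101) = 0b11101111.
C3: P3 ⊕ 0b11101111 = 0b01110000; E(K, 0b01110000) = 0b10101010.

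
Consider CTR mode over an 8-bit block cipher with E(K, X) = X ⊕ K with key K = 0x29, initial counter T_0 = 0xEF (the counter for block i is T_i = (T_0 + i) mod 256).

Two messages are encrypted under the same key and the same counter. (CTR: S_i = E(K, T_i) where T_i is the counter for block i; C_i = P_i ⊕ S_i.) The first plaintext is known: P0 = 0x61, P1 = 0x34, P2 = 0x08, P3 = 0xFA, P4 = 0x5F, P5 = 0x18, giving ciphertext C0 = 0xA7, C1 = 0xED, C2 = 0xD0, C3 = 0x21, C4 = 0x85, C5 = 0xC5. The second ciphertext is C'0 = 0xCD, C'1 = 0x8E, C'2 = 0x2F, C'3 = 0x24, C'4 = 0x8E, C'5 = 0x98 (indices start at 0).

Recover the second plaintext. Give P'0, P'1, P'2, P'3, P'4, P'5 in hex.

In CTR with a reused counter, both messages share the same keystream S_i, so C_i ⊕ C'_i = P_i ⊕ P'_i and thus P'_i = P_i ⊕ C_i ⊕ C'_i.
P'0: 0x61 ⊕ 0xA7 ⊕ 0xCD = 0x0B.
P'1: 0x34 ⊕ 0xED ⊕ 0x8E = 0x57.
P'2: 0x08 ⊕ 0xD0 ⊕ 0x2F = 0xF7.
P'3: 0xFA ⊕ 0x21 ⊕ 0x24 = 0xFF.
P'4: 0x5F ⊕ 0x85 ⊕ 0x8E = 0x54.
P'5: 0x18 ⊕ 0xC5 ⊕ 0x98 = 0x45.

P'0 = 0x0B, P'1 = 0x57, P'2 = 0xF7, P'3 = 0xFF, P'4 = 0x54, P'5 = 0x45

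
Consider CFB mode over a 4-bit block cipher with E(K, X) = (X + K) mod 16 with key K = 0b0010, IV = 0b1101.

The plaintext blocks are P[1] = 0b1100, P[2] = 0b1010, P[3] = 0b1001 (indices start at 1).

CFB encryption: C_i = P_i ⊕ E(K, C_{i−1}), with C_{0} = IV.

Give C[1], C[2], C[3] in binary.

C[1] = 0b0011, C[2] = 0b1111, C[3] = 0b1000

C[1]: E(K, 0b1101) = 0b1111; 0b1100 ⊕ 0b1111 = 0b0011.
C[2]: E(K, 0b0011) = 0b0101; 0b1010 ⊕ 0b0101 = 0b1111.
C[3]: E(K, 0b1111) = 0b0001; 0b1001 ⊕ 0b0001 = 0b1000.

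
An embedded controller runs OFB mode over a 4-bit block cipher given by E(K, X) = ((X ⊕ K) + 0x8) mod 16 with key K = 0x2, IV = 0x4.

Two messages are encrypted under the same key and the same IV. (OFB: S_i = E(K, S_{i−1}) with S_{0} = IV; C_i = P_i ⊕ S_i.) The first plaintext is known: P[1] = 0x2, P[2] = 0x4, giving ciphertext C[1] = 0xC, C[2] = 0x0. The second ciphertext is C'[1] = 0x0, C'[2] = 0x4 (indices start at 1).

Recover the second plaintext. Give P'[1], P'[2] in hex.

P'[1] = 0xE, P'[2] = 0x0

In OFB with a reused IV, both messages share the same keystream S_i, so C_i ⊕ C'_i = P_i ⊕ P'_i and thus P'_i = P_i ⊕ C_i ⊕ C'_i.
P'[1]: 0x2 ⊕ 0xC ⊕ 0x0 = 0xE.
P'[2]: 0x4 ⊕ 0x0 ⊕ 0x4 = 0x0.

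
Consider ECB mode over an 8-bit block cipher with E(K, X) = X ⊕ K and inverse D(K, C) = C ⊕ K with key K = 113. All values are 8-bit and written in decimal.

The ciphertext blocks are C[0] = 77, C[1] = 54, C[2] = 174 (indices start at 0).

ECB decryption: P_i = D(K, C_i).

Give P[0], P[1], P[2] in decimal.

P[0] = 60, P[1] = 71, P[2] = 223

P[0]: D(K, 77) = 60.
P[1]: D(K, 54) = 71.
P[2]: D(K, 174) = 223.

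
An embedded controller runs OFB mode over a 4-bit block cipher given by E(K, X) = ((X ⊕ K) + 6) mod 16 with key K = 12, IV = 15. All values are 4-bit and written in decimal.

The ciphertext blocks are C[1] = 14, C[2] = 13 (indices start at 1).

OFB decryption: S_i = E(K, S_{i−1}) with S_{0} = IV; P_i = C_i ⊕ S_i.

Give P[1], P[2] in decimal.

P[1] = 7, P[2] = 6

P[1]: S = E(K, 15) = 9; 14 ⊕ 9 = 7.
P[2]: S = E(K, 9) = 11; 13 ⊕ 11 = 6.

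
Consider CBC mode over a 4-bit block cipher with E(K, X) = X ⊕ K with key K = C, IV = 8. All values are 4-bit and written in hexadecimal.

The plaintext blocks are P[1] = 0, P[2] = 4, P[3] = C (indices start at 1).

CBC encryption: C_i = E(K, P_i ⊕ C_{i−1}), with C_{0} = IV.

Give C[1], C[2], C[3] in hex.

C[1] = 4, C[2] = C, C[3] = C

C[1]: P[1] ⊕ 8 = 8; E(K, 8) = 4.
C[2]: P[2] ⊕ 4 = 0; E(K, 0) = C.
C[3]: P[3] ⊕ C = 0; E(K, 0) = C.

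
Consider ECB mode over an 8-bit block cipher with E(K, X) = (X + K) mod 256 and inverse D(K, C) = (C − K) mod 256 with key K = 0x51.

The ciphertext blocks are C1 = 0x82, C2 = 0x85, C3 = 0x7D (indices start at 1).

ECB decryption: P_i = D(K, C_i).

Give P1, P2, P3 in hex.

P1: D(K, 0x82) = 0x31.
P2: D(K, 0x85) = 0x34.
P3: D(K, 0x7D) = 0x2C.

P1 = 0x31, P2 = 0x34, P3 = 0x2C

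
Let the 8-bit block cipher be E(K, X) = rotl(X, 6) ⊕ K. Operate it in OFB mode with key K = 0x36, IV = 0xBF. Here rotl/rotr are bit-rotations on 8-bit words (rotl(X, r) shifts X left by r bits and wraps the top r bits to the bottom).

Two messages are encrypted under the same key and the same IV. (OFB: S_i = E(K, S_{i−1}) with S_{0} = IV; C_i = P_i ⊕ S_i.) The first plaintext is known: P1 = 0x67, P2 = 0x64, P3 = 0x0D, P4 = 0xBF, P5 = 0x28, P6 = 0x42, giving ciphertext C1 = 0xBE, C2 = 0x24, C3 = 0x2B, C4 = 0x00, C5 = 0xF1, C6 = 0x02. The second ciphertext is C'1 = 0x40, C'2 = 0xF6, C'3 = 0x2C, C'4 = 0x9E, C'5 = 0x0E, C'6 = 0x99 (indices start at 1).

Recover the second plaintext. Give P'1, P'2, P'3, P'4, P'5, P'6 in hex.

P'1 = 0x99, P'2 = 0xB6, P'3 = 0x0A, P'4 = 0x21, P'5 = 0xD7, P'6 = 0xD9

In OFB with a reused IV, both messages share the same keystream S_i, so C_i ⊕ C'_i = P_i ⊕ P'_i and thus P'_i = P_i ⊕ C_i ⊕ C'_i.
P'1: 0x67 ⊕ 0xBE ⊕ 0x40 = 0x99.
P'2: 0x64 ⊕ 0x24 ⊕ 0xF6 = 0xB6.
P'3: 0x0D ⊕ 0x2B ⊕ 0x2C = 0x0A.
P'4: 0xBF ⊕ 0x00 ⊕ 0x9E = 0x21.
P'5: 0x28 ⊕ 0xF1 ⊕ 0x0E = 0xD7.
P'6: 0x42 ⊕ 0x02 ⊕ 0x99 = 0xD9.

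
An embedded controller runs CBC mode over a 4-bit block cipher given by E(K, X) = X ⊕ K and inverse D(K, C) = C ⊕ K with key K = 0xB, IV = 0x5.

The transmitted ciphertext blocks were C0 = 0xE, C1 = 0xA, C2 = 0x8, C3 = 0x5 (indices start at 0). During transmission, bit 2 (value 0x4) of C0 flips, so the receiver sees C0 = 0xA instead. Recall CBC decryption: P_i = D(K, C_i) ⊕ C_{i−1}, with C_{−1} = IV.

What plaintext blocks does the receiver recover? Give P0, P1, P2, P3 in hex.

P0 = 0x4, P1 = 0xB, P2 = 0x9, P3 = 0x6

Only C0 changed, to 0xA. In CBC, a change in C_i garbles P_i and flips the same bit in P_{i+1}. Decrypting the received ciphertext:
P0: D(K, 0xA) = 0x1; 0x1 ⊕ 0x5 = 0x4.
P1: D(K, 0xA) = 0x1; 0x1 ⊕ 0xA = 0xB.
P2: D(K, 0x8) = 0x3; 0x3 ⊕ 0xA = 0x9.
P3: D(K, 0x5) = 0xE; 0xE ⊕ 0x8 = 0x6.
Blocks that differ from the original plaintext: P0, P1.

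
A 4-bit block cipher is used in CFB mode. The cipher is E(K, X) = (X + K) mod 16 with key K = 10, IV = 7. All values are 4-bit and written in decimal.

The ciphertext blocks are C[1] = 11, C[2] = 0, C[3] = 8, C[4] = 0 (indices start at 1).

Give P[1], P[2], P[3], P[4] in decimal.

CFB decryption: P_i = C_i ⊕ E(K, C_{i−1}), with C_{0} = IV.
P[1]: E(K, 7) = 1; 11 ⊕ 1 = 10.
P[2]: E(K, 11) = 5; 0 ⊕ 5 = 5.
P[3]: E(K, 0) = 10; 8 ⊕ 10 = 2.
P[4]: E(K, 8) = 2; 0 ⊕ 2 = 2.

P[1] = 10, P[2] = 5, P[3] = 2, P[4] = 2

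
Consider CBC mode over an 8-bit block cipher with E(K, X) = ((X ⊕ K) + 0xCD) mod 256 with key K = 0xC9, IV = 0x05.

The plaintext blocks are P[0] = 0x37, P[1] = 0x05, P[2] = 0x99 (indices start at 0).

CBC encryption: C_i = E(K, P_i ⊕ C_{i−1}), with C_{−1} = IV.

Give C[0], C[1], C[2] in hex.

C[0] = 0xC8, C[1] = 0xD1, C[2] = 0x4E

C[0]: P[0] ⊕ 0x05 = 0x32; E(K, 0x32) = 0xC8.
C[1]: P[1] ⊕ 0xC8 = 0xCD; E(K, 0xCD) = 0xD1.
C[2]: P[2] ⊕ 0xD1 = 0x48; E(K, 0x48) = 0x4E.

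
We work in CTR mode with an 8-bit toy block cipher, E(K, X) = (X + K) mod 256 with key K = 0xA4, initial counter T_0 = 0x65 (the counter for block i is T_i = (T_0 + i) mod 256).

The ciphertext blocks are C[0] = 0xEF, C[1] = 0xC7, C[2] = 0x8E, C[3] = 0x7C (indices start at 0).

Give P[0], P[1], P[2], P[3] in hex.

P[0] = 0xE6, P[1] = 0xCD, P[2] = 0x85, P[3] = 0x70

CTR decryption: S_i = E(K, T_i) where T_i is the counter for block i; P_i = C_i ⊕ S_i.
P[0]: T = 0x65, S = E(K, T) = 0x09; 0xEF ⊕ 0x09 = 0xE6.
P[1]: T = 0x66, S = E(K, T) = 0x0A; 0xC7 ⊕ 0x0A = 0xCD.
P[2]: T = 0x67, S = E(K, T) = 0x0B; 0x8E ⊕ 0x0B = 0x85.
P[3]: T = 0x68, S = E(K, T) = 0x0C; 0x7C ⊕ 0x0C = 0x70.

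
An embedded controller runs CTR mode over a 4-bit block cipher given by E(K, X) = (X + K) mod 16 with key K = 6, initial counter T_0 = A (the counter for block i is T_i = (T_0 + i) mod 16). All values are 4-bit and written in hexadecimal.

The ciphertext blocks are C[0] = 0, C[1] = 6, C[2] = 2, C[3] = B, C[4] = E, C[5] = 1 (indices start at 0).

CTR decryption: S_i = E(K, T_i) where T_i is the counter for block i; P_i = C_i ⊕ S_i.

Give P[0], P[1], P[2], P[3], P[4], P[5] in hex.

P[0] = 0, P[1] = 7, P[2] = 0, P[3] = 8, P[4] = A, P[5] = 4

P[0]: T = A, S = E(K, T) = 0; 0 ⊕ 0 = 0.
P[1]: T = B, S = E(K, T) = 1; 6 ⊕ 1 = 7.
P[2]: T = C, S = E(K, T) = 2; 2 ⊕ 2 = 0.
P[3]: T = D, S = E(K, T) = 3; B ⊕ 3 = 8.
P[4]: T = E, S = E(K, T) = 4; E ⊕ 4 = A.
P[5]: T = F, S = E(K, T) = 5; 1 ⊕ 5 = 4.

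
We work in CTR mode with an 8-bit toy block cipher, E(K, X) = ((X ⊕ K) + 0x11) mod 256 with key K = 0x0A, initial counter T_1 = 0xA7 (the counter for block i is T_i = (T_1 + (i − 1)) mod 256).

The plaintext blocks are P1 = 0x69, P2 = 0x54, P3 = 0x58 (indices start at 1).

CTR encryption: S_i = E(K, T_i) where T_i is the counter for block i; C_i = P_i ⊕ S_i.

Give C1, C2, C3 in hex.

C1 = 0xD7, C2 = 0xE7, C3 = 0xEC

C1: T = 0xA7, S = E(K, T) = 0xBE; 0x69 ⊕ 0xBE = 0xD7.
C2: T = 0xA8, S = E(K, T) = 0xB3; 0x54 ⊕ 0xB3 = 0xE7.
C3: T = 0xA9, S = E(K, T) = 0xB4; 0x58 ⊕ 0xB4 = 0xEC.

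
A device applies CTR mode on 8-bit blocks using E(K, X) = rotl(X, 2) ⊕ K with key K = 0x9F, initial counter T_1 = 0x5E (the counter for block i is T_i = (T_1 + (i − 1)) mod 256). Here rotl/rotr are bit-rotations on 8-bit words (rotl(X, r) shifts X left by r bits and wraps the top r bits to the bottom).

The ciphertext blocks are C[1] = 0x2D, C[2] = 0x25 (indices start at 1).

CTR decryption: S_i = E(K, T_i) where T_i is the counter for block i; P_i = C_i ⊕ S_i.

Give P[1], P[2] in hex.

P[1]: T = 0x5E, S = E(K, T) = 0xE6; 0x2D ⊕ 0xE6 = 0xCB.
P[2]: T = 0x5F, S = E(K, T) = 0xE2; 0x25 ⊕ 0xE2 = 0xC7.

P[1] = 0xCB, P[2] = 0xC7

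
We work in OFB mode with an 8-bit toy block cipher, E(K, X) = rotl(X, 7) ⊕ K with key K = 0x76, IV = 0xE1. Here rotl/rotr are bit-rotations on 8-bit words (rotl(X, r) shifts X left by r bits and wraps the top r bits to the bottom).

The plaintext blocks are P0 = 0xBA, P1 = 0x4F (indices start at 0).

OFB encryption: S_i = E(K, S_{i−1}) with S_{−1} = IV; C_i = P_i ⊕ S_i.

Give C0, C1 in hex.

C0: S = E(K, 0xE1) = 0x86; 0xBA ⊕ 0x86 = 0x3C.
C1: S = E(K, 0x86) = 0x35; 0x4F ⊕ 0x35 = 0x7A.

C0 = 0x3C, C1 = 0x7A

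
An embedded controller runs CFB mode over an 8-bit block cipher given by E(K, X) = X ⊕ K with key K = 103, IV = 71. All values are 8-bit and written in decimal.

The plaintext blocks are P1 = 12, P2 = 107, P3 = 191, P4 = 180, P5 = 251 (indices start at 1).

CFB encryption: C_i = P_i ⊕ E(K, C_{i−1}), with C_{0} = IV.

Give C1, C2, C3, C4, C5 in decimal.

C1 = 44, C2 = 32, C3 = 248, C4 = 43, C5 = 183

C1: E(K, 71) = 32; 12 ⊕ 32 = 44.
C2: E(K, 44) = 75; 107 ⊕ 75 = 32.
C3: E(K, 32) = 71; 191 ⊕ 71 = 248.
C4: E(K, 248) = 159; 180 ⊕ 159 = 43.
C5: E(K, 43) = 76; 251 ⊕ 76 = 183.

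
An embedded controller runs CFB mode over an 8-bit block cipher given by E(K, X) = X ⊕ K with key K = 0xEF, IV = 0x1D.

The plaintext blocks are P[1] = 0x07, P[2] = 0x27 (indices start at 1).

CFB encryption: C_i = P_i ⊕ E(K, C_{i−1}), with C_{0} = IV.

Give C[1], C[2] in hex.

C[1] = 0xF5, C[2] = 0x3D

C[1]: E(K, 0x1D) = 0xF2; 0x07 ⊕ 0xF2 = 0xF5.
C[2]: E(K, 0xF5) = 0x1A; 0x27 ⊕ 0x1A = 0x3D.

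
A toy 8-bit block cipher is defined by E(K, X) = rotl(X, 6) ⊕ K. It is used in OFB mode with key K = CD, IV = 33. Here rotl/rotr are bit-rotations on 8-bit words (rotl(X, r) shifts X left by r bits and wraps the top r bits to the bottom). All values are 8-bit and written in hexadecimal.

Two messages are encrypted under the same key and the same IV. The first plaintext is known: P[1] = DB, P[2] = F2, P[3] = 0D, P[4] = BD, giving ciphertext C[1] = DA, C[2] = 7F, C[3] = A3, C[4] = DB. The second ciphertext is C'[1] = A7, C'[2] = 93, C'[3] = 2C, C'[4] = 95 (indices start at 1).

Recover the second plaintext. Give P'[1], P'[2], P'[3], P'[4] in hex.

In OFB with a reused IV, both messages share the same keystream S_i, so C_i ⊕ C'_i = P_i ⊕ P'_i and thus P'_i = P_i ⊕ C_i ⊕ C'_i.
P'[1]: DB ⊕ DA ⊕ A7 = A6.
P'[2]: F2 ⊕ 7F ⊕ 93 = 1E.
P'[3]: 0D ⊕ A3 ⊕ 2C = 82.
P'[4]: BD ⊕ DB ⊕ 95 = F3.

P'[1] = A6, P'[2] = 1E, P'[3] = 82, P'[4] = F3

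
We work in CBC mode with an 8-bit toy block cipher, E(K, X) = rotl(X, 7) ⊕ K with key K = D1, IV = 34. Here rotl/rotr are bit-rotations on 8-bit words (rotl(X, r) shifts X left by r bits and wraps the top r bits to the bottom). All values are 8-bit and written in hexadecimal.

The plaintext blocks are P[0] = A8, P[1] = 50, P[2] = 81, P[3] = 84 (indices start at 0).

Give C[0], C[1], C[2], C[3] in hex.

C[0] = 9F, C[1] = 36, C[2] = 0A, C[3] = 96

CBC encryption: C_i = E(K, P_i ⊕ C_{i−1}), with C_{−1} = IV.
C[0]: P[0] ⊕ 34 = 9C; E(K, 9C) = 9F.
C[1]: P[1] ⊕ 9F = CF; E(K, CF) = 36.
C[2]: P[2] ⊕ 36 = B7; E(K, B7) = 0A.
C[3]: P[3] ⊕ 0A = 8E; E(K, 8E) = 96.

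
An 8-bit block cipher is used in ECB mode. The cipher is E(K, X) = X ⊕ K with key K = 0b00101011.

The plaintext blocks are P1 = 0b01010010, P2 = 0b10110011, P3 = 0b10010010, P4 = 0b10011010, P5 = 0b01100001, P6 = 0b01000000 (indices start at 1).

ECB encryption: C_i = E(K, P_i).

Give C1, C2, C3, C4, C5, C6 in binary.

C1: E(K, 0b01010010) = 0b01111001.
C2: E(K, 0b10110011) = 0b10011000.
C3: E(K, 0b10010010) = 0b10111001.
C4: E(K, 0b10011010) = 0b10110001.
C5: E(K, 0b01100001) = 0b01001010.
C6: E(K, 0b01000000) = 0b01101011.

C1 = 0b01111001, C2 = 0b10011000, C3 = 0b10111001, C4 = 0b10110001, C5 = 0b01001010, C6 = 0b01101011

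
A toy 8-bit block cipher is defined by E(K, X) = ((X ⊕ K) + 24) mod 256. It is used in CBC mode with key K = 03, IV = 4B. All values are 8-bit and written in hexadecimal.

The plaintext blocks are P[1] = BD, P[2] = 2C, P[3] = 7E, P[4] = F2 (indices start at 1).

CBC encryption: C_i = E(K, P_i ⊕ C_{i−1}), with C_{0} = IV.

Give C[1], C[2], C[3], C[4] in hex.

C[1] = 19, C[2] = 5A, C[3] = 4B, C[4] = DE

C[1]: P[1] ⊕ 4B = F6; E(K, F6) = 19.
C[2]: P[2] ⊕ 19 = 35; E(K, 35) = 5A.
C[3]: P[3] ⊕ 5A = 24; E(K, 24) = 4B.
C[4]: P[4] ⊕ 4B = B9; E(K, B9) = DE.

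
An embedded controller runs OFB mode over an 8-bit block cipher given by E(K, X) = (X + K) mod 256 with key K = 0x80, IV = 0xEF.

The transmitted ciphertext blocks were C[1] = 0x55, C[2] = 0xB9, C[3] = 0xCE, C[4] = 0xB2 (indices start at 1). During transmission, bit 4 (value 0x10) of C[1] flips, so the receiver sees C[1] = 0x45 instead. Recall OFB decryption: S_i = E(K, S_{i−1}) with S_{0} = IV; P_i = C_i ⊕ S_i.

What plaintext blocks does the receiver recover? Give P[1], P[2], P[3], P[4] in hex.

Only C[1] changed, to 0x45. In OFB, a change in C_i flips the same bit in P_i only; the keystream is unaffected. Decrypting the received ciphertext:
P[1]: S = E(K, 0xEF) = 0x6F; 0x45 ⊕ 0x6F = 0x2A.
P[2]: S = E(K, 0x6F) = 0xEF; 0xB9 ⊕ 0xEF = 0x56.
P[3]: S = E(K, 0xEF) = 0x6F; 0xCE ⊕ 0x6F = 0xA1.
P[4]: S = E(K, 0x6F) = 0xEF; 0xB2 ⊕ 0xEF = 0x5D.
Blocks that differ from the original plaintext: P[1].

P[1] = 0x2A, P[2] = 0x56, P[3] = 0xA1, P[4] = 0x5D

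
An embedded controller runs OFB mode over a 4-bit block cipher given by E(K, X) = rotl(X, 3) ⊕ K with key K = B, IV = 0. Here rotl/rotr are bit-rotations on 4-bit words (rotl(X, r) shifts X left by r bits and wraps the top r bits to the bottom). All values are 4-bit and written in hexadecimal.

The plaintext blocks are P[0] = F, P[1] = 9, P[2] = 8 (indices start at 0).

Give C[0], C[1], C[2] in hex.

OFB encryption: S_i = E(K, S_{i−1}) with S_{−1} = IV; C_i = P_i ⊕ S_i.
C[0]: S = E(K, 0) = B; F ⊕ B = 4.
C[1]: S = E(K, B) = 6; 9 ⊕ 6 = F.
C[2]: S = E(K, 6) = 8; 8 ⊕ 8 = 0.

C[0] = 4, C[1] = F, C[2] = 0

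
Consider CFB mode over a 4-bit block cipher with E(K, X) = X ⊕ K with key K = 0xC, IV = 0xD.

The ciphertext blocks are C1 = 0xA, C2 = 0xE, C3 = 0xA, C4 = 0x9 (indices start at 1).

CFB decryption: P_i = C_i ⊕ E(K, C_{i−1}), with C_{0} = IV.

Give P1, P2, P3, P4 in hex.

P1 = 0xB, P2 = 0x8, P3 = 0x8, P4 = 0xF

P1: E(K, 0xD) = 0x1; 0xA ⊕ 0x1 = 0xB.
P2: E(K, 0xA) = 0x6; 0xE ⊕ 0x6 = 0x8.
P3: E(K, 0xE) = 0x2; 0xA ⊕ 0x2 = 0x8.
P4: E(K, 0xA) = 0x6; 0x9 ⊕ 0x6 = 0xF.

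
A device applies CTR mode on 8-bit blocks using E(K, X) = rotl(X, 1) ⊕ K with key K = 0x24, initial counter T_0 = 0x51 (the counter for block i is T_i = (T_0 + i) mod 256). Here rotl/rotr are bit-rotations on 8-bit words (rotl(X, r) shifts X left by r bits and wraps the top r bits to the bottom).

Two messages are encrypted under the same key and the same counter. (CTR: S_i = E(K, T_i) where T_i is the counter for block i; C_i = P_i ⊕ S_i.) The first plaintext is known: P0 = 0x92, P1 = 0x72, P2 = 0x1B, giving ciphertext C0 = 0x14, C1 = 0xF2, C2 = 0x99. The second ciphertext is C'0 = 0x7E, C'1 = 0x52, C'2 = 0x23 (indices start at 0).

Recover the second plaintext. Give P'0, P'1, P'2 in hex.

P'0 = 0xF8, P'1 = 0xD2, P'2 = 0xA1

In CTR with a reused counter, both messages share the same keystream S_i, so C_i ⊕ C'_i = P_i ⊕ P'_i and thus P'_i = P_i ⊕ C_i ⊕ C'_i.
P'0: 0x92 ⊕ 0x14 ⊕ 0x7E = 0xF8.
P'1: 0x72 ⊕ 0xF2 ⊕ 0x52 = 0xD2.
P'2: 0x1B ⊕ 0x99 ⊕ 0x23 = 0xA1.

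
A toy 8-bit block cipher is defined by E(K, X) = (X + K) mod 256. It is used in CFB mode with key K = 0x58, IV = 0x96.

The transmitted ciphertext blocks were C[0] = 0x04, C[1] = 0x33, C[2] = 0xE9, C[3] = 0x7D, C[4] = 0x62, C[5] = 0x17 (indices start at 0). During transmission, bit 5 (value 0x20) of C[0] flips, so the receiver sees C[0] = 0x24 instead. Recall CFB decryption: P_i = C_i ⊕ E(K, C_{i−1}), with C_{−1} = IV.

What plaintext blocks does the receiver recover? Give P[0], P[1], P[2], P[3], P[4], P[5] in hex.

Only C[0] changed, to 0x24. In CFB, a change in C_i flips the same bit in P_i and garbles P_{i+1}. Decrypting the received ciphertext:
P[0]: E(K, 0x96) = 0xEE; 0x24 ⊕ 0xEE = 0xCA.
P[1]: E(K, 0x24) = 0x7C; 0x33 ⊕ 0x7C = 0x4F.
P[2]: E(K, 0x33) = 0x8B; 0xE9 ⊕ 0x8B = 0x62.
P[3]: E(K, 0xE9) = 0x41; 0x7D ⊕ 0x41 = 0x3C.
P[4]: E(K, 0x7D) = 0xD5; 0x62 ⊕ 0xD5 = 0xB7.
P[5]: E(K, 0x62) = 0xBA; 0x17 ⊕ 0xBA = 0xAD.
Blocks that differ from the original plaintext: P[0], P[1].

P[0] = 0xCA, P[1] = 0x4F, P[2] = 0x62, P[3] = 0x3C, P[4] = 0xB7, P[5] = 0xAD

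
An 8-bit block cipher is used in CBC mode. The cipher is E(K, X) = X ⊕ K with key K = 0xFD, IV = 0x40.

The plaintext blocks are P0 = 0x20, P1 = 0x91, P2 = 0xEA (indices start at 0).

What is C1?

CBC encryption: C_i = E(K, P_i ⊕ C_{i−1}), with C_{−1} = IV.
C0: P0 ⊕ 0x40 = 0x60; E(K, 0x60) = 0x9D.
C1: P1 ⊕ 0x9D = 0x0C; E(K, 0x0C) = 0xF1.

C1 = 0xF1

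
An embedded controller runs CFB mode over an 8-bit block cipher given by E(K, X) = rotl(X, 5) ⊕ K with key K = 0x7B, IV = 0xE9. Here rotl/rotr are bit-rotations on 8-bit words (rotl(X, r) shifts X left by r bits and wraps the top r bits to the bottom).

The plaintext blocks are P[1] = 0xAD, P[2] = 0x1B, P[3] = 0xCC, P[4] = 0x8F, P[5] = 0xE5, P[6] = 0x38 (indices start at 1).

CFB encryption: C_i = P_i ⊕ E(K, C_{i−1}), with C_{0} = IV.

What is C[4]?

C[4] = 0x76

C[1]: E(K, 0xE9) = 0x46; 0xAD ⊕ 0x46 = 0xEB.
C[2]: E(K, 0xEB) = 0x06; 0x1B ⊕ 0x06 = 0x1D.
C[3]: E(K, 0x1D) = 0xD8; 0xCC ⊕ 0xD8 = 0x14.
C[4]: E(K, 0x14) = 0xF9; 0x8F ⊕ 0xF9 = 0x76.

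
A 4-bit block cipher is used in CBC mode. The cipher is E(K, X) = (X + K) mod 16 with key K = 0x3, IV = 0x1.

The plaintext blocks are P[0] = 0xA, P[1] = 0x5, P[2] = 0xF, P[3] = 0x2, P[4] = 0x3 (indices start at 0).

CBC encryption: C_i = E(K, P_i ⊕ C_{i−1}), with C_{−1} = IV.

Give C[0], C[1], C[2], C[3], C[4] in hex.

C[0] = 0xE, C[1] = 0xE, C[2] = 0x4, C[3] = 0x9, C[4] = 0xD

C[0]: P[0] ⊕ 0x1 = 0xB; E(K, 0xB) = 0xE.
C[1]: P[1] ⊕ 0xE = 0xB; E(K, 0xB) = 0xE.
C[2]: P[2] ⊕ 0xE = 0x1; E(K, 0x1) = 0x4.
C[3]: P[3] ⊕ 0x4 = 0x6; E(K, 0x6) = 0x9.
C[4]: P[4] ⊕ 0x9 = 0xA; E(K, 0xA) = 0xD.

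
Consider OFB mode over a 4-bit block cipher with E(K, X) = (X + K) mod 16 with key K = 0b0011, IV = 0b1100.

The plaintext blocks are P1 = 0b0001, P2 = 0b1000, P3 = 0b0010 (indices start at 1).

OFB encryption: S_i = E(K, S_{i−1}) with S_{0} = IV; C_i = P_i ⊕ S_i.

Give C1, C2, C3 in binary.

C1: S = E(K, 0b1100) = 0b1111; 0b0001 ⊕ 0b1111 = 0b1110.
C2: S = E(K, 0b1111) = 0b0010; 0b1000 ⊕ 0b0010 = 0b1010.
C3: S = E(K, 0b0010) = 0b0101; 0b0010 ⊕ 0b0101 = 0b0111.

C1 = 0b1110, C2 = 0b1010, C3 = 0b0111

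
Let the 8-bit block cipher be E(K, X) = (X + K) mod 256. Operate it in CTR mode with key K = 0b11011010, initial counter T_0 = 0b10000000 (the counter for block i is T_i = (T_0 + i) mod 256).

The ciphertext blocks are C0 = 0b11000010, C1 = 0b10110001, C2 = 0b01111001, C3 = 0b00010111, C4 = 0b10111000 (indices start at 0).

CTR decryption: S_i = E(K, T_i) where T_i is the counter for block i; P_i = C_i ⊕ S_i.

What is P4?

P4 = 0b11100110

P4: T = 0b10000100, S = E(K, T) = 0b01011110; 0b10111000 ⊕ 0b01011110 = 0b11100110.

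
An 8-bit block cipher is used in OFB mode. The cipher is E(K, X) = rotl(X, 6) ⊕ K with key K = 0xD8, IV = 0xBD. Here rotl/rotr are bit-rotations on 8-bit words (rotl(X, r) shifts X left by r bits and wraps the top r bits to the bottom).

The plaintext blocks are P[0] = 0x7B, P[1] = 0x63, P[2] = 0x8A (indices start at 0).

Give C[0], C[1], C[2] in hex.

OFB encryption: S_i = E(K, S_{i−1}) with S_{−1} = IV; C_i = P_i ⊕ S_i.
C[0]: S = E(K, 0xBD) = 0xB7; 0x7B ⊕ 0xB7 = 0xCC.
C[1]: S = E(K, 0xB7) = 0x35; 0x63 ⊕ 0x35 = 0x56.
C[2]: S = E(K, 0x35) = 0x95; 0x8A ⊕ 0x95 = 0x1F.

C[0] = 0xCC, C[1] = 0x56, C[2] = 0x1F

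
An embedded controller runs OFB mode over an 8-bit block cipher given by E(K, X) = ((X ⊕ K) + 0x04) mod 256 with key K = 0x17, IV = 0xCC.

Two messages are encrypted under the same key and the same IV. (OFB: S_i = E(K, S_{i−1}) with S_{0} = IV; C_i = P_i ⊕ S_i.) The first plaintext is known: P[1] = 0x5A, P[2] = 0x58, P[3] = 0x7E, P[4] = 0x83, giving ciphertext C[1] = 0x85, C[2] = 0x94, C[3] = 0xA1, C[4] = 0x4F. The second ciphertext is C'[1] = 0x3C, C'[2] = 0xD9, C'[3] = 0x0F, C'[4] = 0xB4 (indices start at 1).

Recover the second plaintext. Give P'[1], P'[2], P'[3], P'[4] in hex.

P'[1] = 0xE3, P'[2] = 0x15, P'[3] = 0xD0, P'[4] = 0x78

In OFB with a reused IV, both messages share the same keystream S_i, so C_i ⊕ C'_i = P_i ⊕ P'_i and thus P'_i = P_i ⊕ C_i ⊕ C'_i.
P'[1]: 0x5A ⊕ 0x85 ⊕ 0x3C = 0xE3.
P'[2]: 0x58 ⊕ 0x94 ⊕ 0xD9 = 0x15.
P'[3]: 0x7E ⊕ 0xA1 ⊕ 0x0F = 0xD0.
P'[4]: 0x83 ⊕ 0x4F ⊕ 0xB4 = 0x78.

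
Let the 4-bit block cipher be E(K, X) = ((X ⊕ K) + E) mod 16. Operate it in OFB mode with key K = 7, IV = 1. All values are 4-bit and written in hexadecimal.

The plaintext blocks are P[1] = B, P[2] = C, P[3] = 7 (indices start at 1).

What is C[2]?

C[2] = D

OFB encryption: S_i = E(K, S_{i−1}) with S_{0} = IV; C_i = P_i ⊕ S_i.
C[1]: S = E(K, 1) = 4; B ⊕ 4 = F.
C[2]: S = E(K, 4) = 1; C ⊕ 1 = D.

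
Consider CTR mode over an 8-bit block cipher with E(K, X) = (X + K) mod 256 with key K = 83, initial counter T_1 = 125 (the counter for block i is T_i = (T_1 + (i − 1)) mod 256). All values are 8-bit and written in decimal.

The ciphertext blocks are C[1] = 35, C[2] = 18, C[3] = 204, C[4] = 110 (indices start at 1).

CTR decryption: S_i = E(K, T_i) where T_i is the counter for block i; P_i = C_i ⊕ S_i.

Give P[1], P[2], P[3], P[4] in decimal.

P[1]: T = 125, S = E(K, T) = 208; 35 ⊕ 208 = 243.
P[2]: T = 126, S = E(K, T) = 209; 18 ⊕ 209 = 195.
P[3]: T = 127, S = E(K, T) = 210; 204 ⊕ 210 = 30.
P[4]: T = 128, S = E(K, T) = 211; 110 ⊕ 211 = 189.

P[1] = 243, P[2] = 195, P[3] = 30, P[4] = 189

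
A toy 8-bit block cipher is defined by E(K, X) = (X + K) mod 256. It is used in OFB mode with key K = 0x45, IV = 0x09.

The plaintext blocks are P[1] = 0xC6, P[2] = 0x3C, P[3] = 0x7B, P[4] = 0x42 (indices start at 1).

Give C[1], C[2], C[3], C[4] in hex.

OFB encryption: S_i = E(K, S_{i−1}) with S_{0} = IV; C_i = P_i ⊕ S_i.
C[1]: S = E(K, 0x09) = 0x4E; 0xC6 ⊕ 0x4E = 0x88.
C[2]: S = E(K, 0x4E) = 0x93; 0x3C ⊕ 0x93 = 0xAF.
C[3]: S = E(K, 0x93) = 0xD8; 0x7B ⊕ 0xD8 = 0xA3.
C[4]: S = E(K, 0xD8) = 0x1D; 0x42 ⊕ 0x1D = 0x5F.

C[1] = 0x88, C[2] = 0xAF, C[3] = 0xA3, C[4] = 0x5F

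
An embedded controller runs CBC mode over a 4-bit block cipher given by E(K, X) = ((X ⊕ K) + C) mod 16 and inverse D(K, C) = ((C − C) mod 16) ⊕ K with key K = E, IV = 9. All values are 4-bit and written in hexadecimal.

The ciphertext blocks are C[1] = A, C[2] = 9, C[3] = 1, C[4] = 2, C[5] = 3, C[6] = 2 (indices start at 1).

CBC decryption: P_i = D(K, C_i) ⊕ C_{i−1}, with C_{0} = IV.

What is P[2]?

P[2] = 9

P[2]: D(K, 9) = 3; 3 ⊕ A = 9.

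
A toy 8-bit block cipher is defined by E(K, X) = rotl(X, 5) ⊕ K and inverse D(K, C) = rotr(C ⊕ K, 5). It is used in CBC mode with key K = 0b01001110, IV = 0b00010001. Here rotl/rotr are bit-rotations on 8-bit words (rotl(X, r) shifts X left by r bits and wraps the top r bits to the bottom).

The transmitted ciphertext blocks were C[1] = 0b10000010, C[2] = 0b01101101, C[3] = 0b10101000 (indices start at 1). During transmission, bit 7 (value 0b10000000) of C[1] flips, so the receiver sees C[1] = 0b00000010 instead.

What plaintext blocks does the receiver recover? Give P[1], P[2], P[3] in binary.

P[1] = 0b01110011, P[2] = 0b00011011, P[3] = 0b01011010

CBC decryption: P_i = D(K, C_i) ⊕ C_{i−1}, with C_{0} = IV.
Only C[1] changed, to 0b00000010. In CBC, a change in C_i garbles P_i and flips the same bit in P_{i+1}. Decrypting the received ciphertext:
P[1]: D(K, 0b00000010) = 0b01100010; 0b01100010 ⊕ 0b00010001 = 0b01110011.
P[2]: D(K, 0b01101101) = 0b00011001; 0b00011001 ⊕ 0b00000010 = 0b00011011.
P[3]: D(K, 0b10101000) = 0b00110111; 0b00110111 ⊕ 0b01101101 = 0b01011010.
Blocks that differ from the original plaintext: P[1], P[2].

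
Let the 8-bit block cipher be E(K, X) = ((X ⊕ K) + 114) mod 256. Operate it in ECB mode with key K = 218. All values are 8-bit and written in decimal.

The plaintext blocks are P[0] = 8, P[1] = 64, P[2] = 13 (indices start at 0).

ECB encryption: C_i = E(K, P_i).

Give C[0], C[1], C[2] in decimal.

C[0] = 68, C[1] = 12, C[2] = 73

C[0]: E(K, 8) = 68.
C[1]: E(K, 64) = 12.
C[2]: E(K, 13) = 73.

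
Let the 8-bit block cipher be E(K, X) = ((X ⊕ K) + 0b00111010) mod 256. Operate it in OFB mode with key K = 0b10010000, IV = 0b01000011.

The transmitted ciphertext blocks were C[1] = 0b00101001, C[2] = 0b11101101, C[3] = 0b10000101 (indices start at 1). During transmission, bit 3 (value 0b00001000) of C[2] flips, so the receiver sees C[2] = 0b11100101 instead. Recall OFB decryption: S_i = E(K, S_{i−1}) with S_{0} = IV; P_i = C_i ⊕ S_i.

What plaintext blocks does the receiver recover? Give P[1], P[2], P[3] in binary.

Only C[2] changed, to 0b11100101. In OFB, a change in C_i flips the same bit in P_i only; the keystream is unaffected. Decrypting the received ciphertext:
P[1]: S = E(K, 0b01000011) = 0b00001101; 0b00101001 ⊕ 0b00001101 = 0b00100100.
P[2]: S = E(K, 0b00001101) = 0b11010111; 0b11100101 ⊕ 0b11010111 = 0b00110010.
P[3]: S = E(K, 0b11010111) = 0b10000001; 0b10000101 ⊕ 0b10000001 = 0b00000100.
Blocks that differ from the original plaintext: P[2].

P[1] = 0b00100100, P[2] = 0b00110010, P[3] = 0b00000100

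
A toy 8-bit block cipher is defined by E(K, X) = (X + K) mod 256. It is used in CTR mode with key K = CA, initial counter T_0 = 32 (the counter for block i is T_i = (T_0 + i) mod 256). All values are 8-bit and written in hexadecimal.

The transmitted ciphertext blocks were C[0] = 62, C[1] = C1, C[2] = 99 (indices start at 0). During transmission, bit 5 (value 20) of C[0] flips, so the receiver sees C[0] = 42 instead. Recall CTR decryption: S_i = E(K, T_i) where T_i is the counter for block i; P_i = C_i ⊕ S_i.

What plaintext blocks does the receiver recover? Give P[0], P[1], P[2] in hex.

Only C[0] changed, to 42. In CTR, a change in C_i flips the same bit in P_i only; the keystream is unaffected. Decrypting the received ciphertext:
P[0]: T = 32, S = E(K, T) = FC; 42 ⊕ FC = BE.
P[1]: T = 33, S = E(K, T) = FD; C1 ⊕ FD = 3C.
P[2]: T = 34, S = E(K, T) = FE; 99 ⊕ FE = 67.
Blocks that differ from the original plaintext: P[0].

P[0] = BE, P[1] = 3C, P[2] = 67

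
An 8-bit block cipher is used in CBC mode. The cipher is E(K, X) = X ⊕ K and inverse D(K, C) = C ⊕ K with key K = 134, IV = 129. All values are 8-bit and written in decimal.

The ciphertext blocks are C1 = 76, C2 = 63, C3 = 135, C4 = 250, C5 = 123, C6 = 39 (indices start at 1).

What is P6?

P6 = 218

CBC decryption: P_i = D(K, C_i) ⊕ C_{i−1}, with C_{0} = IV.
P6: D(K, 39) = 161; 161 ⊕ 123 = 218.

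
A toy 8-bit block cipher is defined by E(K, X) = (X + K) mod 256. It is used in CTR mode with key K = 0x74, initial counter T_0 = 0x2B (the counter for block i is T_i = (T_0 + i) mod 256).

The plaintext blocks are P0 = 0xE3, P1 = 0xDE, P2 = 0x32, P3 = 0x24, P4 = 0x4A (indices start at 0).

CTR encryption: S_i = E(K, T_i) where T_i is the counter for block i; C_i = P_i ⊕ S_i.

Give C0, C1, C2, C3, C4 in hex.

C0: T = 0x2B, S = E(K, T) = 0x9F; 0xE3 ⊕ 0x9F = 0x7C.
C1: T = 0x2C, S = E(K, T) = 0xA0; 0xDE ⊕ 0xA0 = 0x7E.
C2: T = 0x2D, S = E(K, T) = 0xA1; 0x32 ⊕ 0xA1 = 0x93.
C3: T = 0x2E, S = E(K, T) = 0xA2; 0x24 ⊕ 0xA2 = 0x86.
C4: T = 0x2F, S = E(K, T) = 0xA3; 0x4A ⊕ 0xA3 = 0xE9.

C0 = 0x7C, C1 = 0x7E, C2 = 0x93, C3 = 0x86, C4 = 0xE9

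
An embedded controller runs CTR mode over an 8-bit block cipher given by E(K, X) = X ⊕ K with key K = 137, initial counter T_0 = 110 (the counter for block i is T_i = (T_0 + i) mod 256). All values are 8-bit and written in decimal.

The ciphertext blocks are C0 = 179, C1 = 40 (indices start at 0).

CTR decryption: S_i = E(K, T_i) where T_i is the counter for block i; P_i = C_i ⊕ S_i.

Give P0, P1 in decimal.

P0 = 84, P1 = 206

P0: T = 110, S = E(K, T) = 231; 179 ⊕ 231 = 84.
P1: T = 111, S = E(K, T) = 230; 40 ⊕ 230 = 206.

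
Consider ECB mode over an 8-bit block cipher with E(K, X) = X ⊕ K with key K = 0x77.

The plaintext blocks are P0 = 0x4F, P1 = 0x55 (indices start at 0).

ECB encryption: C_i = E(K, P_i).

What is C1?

C1: E(K, 0x55) = 0x22.

C1 = 0x22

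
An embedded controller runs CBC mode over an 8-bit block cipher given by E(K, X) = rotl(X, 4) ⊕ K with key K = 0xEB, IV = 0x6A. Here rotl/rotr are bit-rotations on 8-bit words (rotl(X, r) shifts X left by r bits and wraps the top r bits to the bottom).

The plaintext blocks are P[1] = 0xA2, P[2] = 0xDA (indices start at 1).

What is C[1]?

C[1] = 0x67

CBC encryption: C_i = E(K, P_i ⊕ C_{i−1}), with C_{0} = IV.
C[1]: P[1] ⊕ 0x6A = 0xC8; E(K, 0xC8) = 0x67.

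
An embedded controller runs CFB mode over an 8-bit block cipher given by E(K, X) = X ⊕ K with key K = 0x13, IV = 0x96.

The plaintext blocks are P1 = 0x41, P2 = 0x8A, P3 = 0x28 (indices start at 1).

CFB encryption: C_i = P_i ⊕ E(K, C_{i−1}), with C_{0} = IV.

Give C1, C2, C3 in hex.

C1 = 0xC4, C2 = 0x5D, C3 = 0x66

C1: E(K, 0x96) = 0x85; 0x41 ⊕ 0x85 = 0xC4.
C2: E(K, 0xC4) = 0xD7; 0x8A ⊕ 0xD7 = 0x5D.
C3: E(K, 0x5D) = 0x4E; 0x28 ⊕ 0x4E = 0x66.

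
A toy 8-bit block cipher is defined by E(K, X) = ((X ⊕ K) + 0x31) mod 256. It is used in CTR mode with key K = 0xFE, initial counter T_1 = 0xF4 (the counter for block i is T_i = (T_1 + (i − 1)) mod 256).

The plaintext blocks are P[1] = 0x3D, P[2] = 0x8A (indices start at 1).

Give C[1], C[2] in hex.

C[1] = 0x06, C[2] = 0xB6

CTR encryption: S_i = E(K, T_i) where T_i is the counter for block i; C_i = P_i ⊕ S_i.
C[1]: T = 0xF4, S = E(K, T) = 0x3B; 0x3D ⊕ 0x3B = 0x06.
C[2]: T = 0xF5, S = E(K, T) = 0x3C; 0x8A ⊕ 0x3C = 0xB6.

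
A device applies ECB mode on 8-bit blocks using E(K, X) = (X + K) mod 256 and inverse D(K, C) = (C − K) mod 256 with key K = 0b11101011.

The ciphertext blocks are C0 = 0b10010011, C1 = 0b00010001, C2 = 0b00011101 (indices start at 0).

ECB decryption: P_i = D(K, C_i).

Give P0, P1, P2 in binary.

P0 = 0b10101000, P1 = 0b00100110, P2 = 0b00110010

P0: D(K, 0b10010011) = 0b10101000.
P1: D(K, 0b00010001) = 0b00100110.
P2: D(K, 0b00011101) = 0b00110010.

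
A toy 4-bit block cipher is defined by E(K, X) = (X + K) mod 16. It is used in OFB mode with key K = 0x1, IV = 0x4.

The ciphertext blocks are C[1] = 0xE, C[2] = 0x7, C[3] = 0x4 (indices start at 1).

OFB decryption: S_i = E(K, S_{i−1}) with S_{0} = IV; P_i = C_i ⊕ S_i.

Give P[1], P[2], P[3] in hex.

P[1] = 0xB, P[2] = 0x1, P[3] = 0x3

P[1]: S = E(K, 0x4) = 0x5; 0xE ⊕ 0x5 = 0xB.
P[2]: S = E(K, 0x5) = 0x6; 0x7 ⊕ 0x6 = 0x1.
P[3]: S = E(K, 0x6) = 0x7; 0x4 ⊕ 0x7 = 0x3.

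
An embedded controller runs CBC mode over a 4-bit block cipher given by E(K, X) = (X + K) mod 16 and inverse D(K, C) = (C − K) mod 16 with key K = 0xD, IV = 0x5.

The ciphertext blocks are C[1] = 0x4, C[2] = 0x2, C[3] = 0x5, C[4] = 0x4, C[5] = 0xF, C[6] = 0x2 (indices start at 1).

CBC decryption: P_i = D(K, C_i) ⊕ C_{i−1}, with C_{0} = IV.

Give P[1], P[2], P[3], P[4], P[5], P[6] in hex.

P[1]: D(K, 0x4) = 0x7; 0x7 ⊕ 0x5 = 0x2.
P[2]: D(K, 0x2) = 0x5; 0x5 ⊕ 0x4 = 0x1.
P[3]: D(K, 0x5) = 0x8; 0x8 ⊕ 0x2 = 0xA.
P[4]: D(K, 0x4) = 0x7; 0x7 ⊕ 0x5 = 0x2.
P[5]: D(K, 0xF) = 0x2; 0x2 ⊕ 0x4 = 0x6.
P[6]: D(K, 0x2) = 0x5; 0x5 ⊕ 0xF = 0xA.

P[1] = 0x2, P[2] = 0x1, P[3] = 0xA, P[4] = 0x2, P[5] = 0x6, P[6] = 0xA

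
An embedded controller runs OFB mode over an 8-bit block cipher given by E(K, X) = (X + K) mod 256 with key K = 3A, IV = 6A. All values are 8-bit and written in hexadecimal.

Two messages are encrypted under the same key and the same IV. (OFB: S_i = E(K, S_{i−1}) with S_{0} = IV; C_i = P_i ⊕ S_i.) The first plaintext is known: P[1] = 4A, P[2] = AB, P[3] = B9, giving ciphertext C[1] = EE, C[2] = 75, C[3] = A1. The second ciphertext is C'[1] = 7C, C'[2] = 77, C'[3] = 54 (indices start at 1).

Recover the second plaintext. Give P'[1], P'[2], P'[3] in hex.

P'[1] = D8, P'[2] = A9, P'[3] = 4C

In OFB with a reused IV, both messages share the same keystream S_i, so C_i ⊕ C'_i = P_i ⊕ P'_i and thus P'_i = P_i ⊕ C_i ⊕ C'_i.
P'[1]: 4A ⊕ EE ⊕ 7C = D8.
P'[2]: AB ⊕ 75 ⊕ 77 = A9.
P'[3]: B9 ⊕ A1 ⊕ 54 = 4C.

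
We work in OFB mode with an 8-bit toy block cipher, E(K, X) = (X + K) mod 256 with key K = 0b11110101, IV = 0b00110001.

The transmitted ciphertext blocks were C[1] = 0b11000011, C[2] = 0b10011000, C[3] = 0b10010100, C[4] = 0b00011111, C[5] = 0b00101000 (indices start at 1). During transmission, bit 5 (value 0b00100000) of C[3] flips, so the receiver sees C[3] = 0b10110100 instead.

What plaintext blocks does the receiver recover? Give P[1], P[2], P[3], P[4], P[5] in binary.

P[1] = 0b11100101, P[2] = 0b10000011, P[3] = 0b10100100, P[4] = 0b00011010, P[5] = 0b11010010

OFB decryption: S_i = E(K, S_{i−1}) with S_{0} = IV; P_i = C_i ⊕ S_i.
Only C[3] changed, to 0b10110100. In OFB, a change in C_i flips the same bit in P_i only; the keystream is unaffected. Decrypting the received ciphertext:
P[1]: S = E(K, 0b00110001) = 0b00100110; 0b11000011 ⊕ 0b00100110 = 0b11100101.
P[2]: S = E(K, 0b00100110) = 0b00011011; 0b10011000 ⊕ 0b00011011 = 0b10000011.
P[3]: S = E(K, 0b00011011) = 0b00010000; 0b10110100 ⊕ 0b00010000 = 0b10100100.
P[4]: S = E(K, 0b00010000) = 0b00000101; 0b00011111 ⊕ 0b00000101 = 0b00011010.
P[5]: S = E(K, 0b00000101) = 0b11111010; 0b00101000 ⊕ 0b11111010 = 0b11010010.
Blocks that differ from the original plaintext: P[3].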